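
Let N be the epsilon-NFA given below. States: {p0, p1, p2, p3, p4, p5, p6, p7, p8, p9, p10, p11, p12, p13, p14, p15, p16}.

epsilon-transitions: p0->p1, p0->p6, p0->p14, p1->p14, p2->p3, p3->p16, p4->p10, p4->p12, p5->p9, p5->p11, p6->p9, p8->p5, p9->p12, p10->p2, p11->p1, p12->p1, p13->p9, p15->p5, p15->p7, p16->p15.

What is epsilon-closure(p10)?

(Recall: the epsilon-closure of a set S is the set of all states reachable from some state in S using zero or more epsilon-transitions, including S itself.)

Start with {p10}.
From p10 via epsilon: add p2.
From p2 via epsilon: add p3.
From p3 via epsilon: add p16.
From p16 via epsilon: add p15.
From p15 via epsilon: add p5, p7.
From p5 via epsilon: add p9, p11.
From p9 via epsilon: add p12.
From p11 via epsilon: add p1.
From p1 via epsilon: add p14.
No new states can be added; the closed set is {p1, p2, p3, p5, p7, p9, p10, p11, p12, p14, p15, p16}.

{p1, p2, p3, p5, p7, p9, p10, p11, p12, p14, p15, p16}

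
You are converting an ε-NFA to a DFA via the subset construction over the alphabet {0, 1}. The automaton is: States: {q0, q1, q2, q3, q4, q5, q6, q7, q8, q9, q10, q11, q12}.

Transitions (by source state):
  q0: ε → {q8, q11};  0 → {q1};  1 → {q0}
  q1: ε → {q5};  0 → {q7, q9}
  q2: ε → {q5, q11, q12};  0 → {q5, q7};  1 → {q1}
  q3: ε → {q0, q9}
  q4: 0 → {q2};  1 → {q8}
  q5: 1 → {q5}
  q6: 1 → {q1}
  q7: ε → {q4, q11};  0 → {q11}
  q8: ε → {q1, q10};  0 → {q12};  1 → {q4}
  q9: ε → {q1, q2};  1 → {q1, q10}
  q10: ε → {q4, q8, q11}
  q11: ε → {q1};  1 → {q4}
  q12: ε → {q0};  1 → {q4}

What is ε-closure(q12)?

Start with {q12}.
From q12 via ε: add q0.
From q0 via ε: add q8, q11.
From q8 via ε: add q1, q10.
From q1 via ε: add q5.
From q10 via ε: add q4.
No new states can be added; the closed set is {q0, q1, q4, q5, q8, q10, q11, q12}.

{q0, q1, q4, q5, q8, q10, q11, q12}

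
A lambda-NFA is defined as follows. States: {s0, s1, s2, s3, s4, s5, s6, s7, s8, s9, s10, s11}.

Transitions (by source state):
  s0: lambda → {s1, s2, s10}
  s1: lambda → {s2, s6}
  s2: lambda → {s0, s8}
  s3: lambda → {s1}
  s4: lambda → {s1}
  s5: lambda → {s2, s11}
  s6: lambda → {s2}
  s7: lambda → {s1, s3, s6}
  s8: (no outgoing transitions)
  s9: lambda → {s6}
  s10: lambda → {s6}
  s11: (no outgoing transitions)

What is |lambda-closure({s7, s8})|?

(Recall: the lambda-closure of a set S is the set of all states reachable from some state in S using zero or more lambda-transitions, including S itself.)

Start with {s7, s8}.
From s7 via lambda: add s1, s3, s6.
From s1 via lambda: add s2.
From s2 via lambda: add s0.
From s0 via lambda: add s10.
lambda-closure = {s0, s1, s2, s3, s6, s7, s8, s10}, which has 8 states.

8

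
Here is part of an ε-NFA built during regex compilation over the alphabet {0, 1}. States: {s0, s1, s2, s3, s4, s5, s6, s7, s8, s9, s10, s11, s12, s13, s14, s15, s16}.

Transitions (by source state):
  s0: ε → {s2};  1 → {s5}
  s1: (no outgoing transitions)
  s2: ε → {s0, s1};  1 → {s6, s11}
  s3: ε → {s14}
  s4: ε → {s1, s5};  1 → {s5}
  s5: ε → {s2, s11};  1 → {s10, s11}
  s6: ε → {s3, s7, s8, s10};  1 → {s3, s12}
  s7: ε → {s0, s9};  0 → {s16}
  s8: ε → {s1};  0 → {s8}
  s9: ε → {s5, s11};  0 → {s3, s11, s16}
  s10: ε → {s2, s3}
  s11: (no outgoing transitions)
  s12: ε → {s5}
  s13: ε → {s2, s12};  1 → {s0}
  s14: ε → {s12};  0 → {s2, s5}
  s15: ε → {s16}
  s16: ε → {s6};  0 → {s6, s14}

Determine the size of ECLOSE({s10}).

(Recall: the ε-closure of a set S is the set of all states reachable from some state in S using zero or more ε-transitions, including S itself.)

9

Start with {s10}.
From s10 via ε: add s2, s3.
From s2 via ε: add s0, s1.
From s3 via ε: add s14.
From s14 via ε: add s12.
From s12 via ε: add s5.
From s5 via ε: add s11.
ε-closure = {s0, s1, s2, s3, s5, s10, s11, s12, s14}, which has 9 states.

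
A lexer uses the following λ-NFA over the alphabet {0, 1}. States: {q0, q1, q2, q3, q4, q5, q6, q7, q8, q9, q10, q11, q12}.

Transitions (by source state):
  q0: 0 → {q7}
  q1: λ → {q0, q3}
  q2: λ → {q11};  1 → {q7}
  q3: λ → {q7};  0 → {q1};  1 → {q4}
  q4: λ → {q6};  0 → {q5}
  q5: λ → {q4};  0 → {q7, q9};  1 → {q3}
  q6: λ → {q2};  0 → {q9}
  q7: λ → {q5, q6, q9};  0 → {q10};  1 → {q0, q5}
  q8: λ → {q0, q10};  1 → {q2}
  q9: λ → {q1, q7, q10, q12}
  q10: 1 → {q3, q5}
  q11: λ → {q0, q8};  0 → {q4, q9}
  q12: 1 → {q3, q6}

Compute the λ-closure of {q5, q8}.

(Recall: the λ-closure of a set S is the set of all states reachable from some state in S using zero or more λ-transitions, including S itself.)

{q0, q2, q4, q5, q6, q8, q10, q11}

Start with {q5, q8}.
From q5 via λ: add q4.
From q8 via λ: add q0, q10.
From q4 via λ: add q6.
From q6 via λ: add q2.
From q2 via λ: add q11.
No new states can be added; the closed set is {q0, q2, q4, q5, q6, q8, q10, q11}.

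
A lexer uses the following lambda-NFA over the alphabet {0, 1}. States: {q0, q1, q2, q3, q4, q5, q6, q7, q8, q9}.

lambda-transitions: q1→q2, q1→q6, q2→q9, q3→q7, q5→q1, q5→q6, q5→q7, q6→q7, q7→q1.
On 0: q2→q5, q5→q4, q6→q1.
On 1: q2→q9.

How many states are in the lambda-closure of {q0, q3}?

7

Start with {q0, q3}.
From q3 via lambda: add q7.
From q7 via lambda: add q1.
From q1 via lambda: add q2, q6.
From q2 via lambda: add q9.
lambda-closure = {q0, q1, q2, q3, q6, q7, q9}, which has 7 states.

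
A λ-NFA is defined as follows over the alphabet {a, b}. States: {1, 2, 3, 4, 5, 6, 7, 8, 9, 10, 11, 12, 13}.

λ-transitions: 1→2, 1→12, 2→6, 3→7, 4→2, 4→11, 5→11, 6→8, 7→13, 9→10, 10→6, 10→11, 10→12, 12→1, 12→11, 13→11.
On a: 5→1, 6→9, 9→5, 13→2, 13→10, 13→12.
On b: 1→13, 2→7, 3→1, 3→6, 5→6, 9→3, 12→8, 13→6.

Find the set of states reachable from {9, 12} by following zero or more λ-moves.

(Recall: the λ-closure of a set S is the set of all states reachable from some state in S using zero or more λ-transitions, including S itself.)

Start with {9, 12}.
From 9 via λ: add 10.
From 12 via λ: add 1, 11.
From 1 via λ: add 2.
From 10 via λ: add 6.
From 6 via λ: add 8.
No new states can be added; the closed set is {1, 2, 6, 8, 9, 10, 11, 12}.

{1, 2, 6, 8, 9, 10, 11, 12}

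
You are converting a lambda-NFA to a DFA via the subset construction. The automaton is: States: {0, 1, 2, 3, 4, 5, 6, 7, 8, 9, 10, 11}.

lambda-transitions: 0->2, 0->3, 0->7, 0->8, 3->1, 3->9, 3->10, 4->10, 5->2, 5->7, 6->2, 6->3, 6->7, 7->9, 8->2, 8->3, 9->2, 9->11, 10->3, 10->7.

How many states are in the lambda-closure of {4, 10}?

Start with {4, 10}.
From 10 via lambda: add 3, 7.
From 3 via lambda: add 1, 9.
From 9 via lambda: add 2, 11.
lambda-closure = {1, 2, 3, 4, 7, 9, 10, 11}, which has 8 states.

8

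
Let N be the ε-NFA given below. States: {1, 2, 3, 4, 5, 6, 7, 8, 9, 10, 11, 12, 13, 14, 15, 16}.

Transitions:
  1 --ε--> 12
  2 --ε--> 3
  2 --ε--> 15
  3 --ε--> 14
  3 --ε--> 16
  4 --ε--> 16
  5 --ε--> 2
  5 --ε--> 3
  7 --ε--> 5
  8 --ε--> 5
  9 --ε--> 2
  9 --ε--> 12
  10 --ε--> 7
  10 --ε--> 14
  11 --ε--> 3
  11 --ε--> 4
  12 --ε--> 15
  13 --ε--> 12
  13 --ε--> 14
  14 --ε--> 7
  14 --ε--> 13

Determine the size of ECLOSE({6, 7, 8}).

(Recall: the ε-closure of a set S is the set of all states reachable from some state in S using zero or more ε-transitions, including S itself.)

11

Start with {6, 7, 8}.
From 7 via ε: add 5.
From 5 via ε: add 2, 3.
From 2 via ε: add 15.
From 3 via ε: add 14, 16.
From 14 via ε: add 13.
From 13 via ε: add 12.
ε-closure = {2, 3, 5, 6, 7, 8, 12, 13, 14, 15, 16}, which has 11 states.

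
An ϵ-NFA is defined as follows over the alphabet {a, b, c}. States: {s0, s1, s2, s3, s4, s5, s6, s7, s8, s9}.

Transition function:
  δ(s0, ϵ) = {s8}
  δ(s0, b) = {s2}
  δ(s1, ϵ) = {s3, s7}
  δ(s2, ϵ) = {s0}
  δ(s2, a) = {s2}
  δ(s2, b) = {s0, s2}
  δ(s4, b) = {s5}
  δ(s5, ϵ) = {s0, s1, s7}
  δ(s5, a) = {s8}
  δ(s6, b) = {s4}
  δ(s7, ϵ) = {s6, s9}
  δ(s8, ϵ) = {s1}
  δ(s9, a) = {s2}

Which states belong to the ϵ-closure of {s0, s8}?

Start with {s0, s8}.
From s8 via ϵ: add s1.
From s1 via ϵ: add s3, s7.
From s7 via ϵ: add s6, s9.
No new states can be added; the closed set is {s0, s1, s3, s6, s7, s8, s9}.

{s0, s1, s3, s6, s7, s8, s9}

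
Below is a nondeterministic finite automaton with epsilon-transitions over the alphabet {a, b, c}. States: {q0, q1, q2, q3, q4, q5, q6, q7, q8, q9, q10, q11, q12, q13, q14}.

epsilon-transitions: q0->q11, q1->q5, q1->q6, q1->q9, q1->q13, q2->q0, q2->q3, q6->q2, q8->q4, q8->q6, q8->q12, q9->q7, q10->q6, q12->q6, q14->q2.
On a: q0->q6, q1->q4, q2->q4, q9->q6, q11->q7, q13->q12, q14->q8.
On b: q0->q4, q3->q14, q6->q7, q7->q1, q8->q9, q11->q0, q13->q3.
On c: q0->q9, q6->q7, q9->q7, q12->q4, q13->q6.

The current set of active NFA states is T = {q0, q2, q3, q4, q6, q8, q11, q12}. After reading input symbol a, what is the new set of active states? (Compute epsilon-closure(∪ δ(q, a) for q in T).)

{q0, q2, q3, q4, q6, q7, q11}

q0 on a → {q6}.
q2 on a → {q4}.
q11 on a → {q7}.
No a-transition from q3, q4, q6, q8, q12.
Union after reading a: {q4, q6, q7}.
Now take the epsilon-closure:
From q6 via epsilon: add q2.
From q2 via epsilon: add q0, q3.
From q0 via epsilon: add q11.
No new states can be added; the closed set is {q0, q2, q3, q4, q6, q7, q11}.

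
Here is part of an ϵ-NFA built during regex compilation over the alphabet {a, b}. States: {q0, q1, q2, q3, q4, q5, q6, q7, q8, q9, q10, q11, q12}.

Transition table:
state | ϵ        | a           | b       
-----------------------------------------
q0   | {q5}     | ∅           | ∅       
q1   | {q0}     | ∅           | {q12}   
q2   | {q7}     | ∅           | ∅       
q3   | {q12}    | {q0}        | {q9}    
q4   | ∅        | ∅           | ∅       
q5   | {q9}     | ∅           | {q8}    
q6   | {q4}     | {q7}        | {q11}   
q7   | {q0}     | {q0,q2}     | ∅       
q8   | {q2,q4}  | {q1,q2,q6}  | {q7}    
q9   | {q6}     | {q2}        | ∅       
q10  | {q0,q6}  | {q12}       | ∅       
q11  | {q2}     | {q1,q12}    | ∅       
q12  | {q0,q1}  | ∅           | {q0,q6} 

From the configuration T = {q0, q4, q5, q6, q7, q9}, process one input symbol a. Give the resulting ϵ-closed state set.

{q0, q2, q4, q5, q6, q7, q9}

q6 on a → {q7}.
q7 on a → {q0, q2}.
q9 on a → {q2}.
No a-transition from q0, q4, q5.
Union after reading a: {q0, q2, q7}.
Now take the ϵ-closure:
From q0 via ϵ: add q5.
From q5 via ϵ: add q9.
From q9 via ϵ: add q6.
From q6 via ϵ: add q4.
No new states can be added; the closed set is {q0, q2, q4, q5, q6, q7, q9}.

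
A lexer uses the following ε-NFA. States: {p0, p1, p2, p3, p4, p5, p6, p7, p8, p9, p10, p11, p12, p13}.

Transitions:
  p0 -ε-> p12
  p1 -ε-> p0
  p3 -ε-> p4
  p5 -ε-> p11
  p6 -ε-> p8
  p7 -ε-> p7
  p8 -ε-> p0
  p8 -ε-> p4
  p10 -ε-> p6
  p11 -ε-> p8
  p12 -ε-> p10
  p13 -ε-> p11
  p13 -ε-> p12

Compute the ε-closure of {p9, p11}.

{p0, p4, p6, p8, p9, p10, p11, p12}

Start with {p9, p11}.
From p11 via ε: add p8.
From p8 via ε: add p0, p4.
From p0 via ε: add p12.
From p12 via ε: add p10.
From p10 via ε: add p6.
No new states can be added; the closed set is {p0, p4, p6, p8, p9, p10, p11, p12}.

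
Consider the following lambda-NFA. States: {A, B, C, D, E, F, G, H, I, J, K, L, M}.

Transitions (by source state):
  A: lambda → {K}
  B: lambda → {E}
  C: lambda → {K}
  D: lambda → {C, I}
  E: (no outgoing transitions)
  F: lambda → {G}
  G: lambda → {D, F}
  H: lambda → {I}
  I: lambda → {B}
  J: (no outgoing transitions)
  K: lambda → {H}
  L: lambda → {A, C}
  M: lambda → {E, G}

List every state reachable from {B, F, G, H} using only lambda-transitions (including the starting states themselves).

Start with {B, F, G, H}.
From B via lambda: add E.
From G via lambda: add D.
From H via lambda: add I.
From D via lambda: add C.
From C via lambda: add K.
No new states can be added; the closed set is {B, C, D, E, F, G, H, I, K}.

{B, C, D, E, F, G, H, I, K}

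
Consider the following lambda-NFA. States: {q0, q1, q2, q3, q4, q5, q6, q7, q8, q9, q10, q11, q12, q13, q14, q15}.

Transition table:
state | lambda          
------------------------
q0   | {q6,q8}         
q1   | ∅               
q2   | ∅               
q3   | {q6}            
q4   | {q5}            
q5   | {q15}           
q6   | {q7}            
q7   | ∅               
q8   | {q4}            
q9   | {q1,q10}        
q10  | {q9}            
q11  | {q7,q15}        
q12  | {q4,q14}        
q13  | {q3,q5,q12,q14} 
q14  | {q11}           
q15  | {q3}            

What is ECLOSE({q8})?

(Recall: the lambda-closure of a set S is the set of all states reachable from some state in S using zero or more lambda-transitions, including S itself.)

Start with {q8}.
From q8 via lambda: add q4.
From q4 via lambda: add q5.
From q5 via lambda: add q15.
From q15 via lambda: add q3.
From q3 via lambda: add q6.
From q6 via lambda: add q7.
No new states can be added; the closed set is {q3, q4, q5, q6, q7, q8, q15}.

{q3, q4, q5, q6, q7, q8, q15}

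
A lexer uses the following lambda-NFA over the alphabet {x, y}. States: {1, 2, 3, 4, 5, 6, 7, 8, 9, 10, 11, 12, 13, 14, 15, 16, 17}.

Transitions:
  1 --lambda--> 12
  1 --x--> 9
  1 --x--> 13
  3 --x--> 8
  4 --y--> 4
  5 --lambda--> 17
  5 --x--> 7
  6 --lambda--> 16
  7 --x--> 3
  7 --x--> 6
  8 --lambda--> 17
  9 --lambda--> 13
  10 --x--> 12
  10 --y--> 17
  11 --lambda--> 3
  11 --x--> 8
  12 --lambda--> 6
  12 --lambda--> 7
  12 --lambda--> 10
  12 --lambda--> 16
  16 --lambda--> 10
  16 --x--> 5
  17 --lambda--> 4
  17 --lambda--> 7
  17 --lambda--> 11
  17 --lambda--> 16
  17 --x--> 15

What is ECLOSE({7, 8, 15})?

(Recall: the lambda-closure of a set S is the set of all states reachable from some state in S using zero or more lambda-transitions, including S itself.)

{3, 4, 7, 8, 10, 11, 15, 16, 17}

Start with {7, 8, 15}.
From 8 via lambda: add 17.
From 17 via lambda: add 4, 11, 16.
From 11 via lambda: add 3.
From 16 via lambda: add 10.
No new states can be added; the closed set is {3, 4, 7, 8, 10, 11, 15, 16, 17}.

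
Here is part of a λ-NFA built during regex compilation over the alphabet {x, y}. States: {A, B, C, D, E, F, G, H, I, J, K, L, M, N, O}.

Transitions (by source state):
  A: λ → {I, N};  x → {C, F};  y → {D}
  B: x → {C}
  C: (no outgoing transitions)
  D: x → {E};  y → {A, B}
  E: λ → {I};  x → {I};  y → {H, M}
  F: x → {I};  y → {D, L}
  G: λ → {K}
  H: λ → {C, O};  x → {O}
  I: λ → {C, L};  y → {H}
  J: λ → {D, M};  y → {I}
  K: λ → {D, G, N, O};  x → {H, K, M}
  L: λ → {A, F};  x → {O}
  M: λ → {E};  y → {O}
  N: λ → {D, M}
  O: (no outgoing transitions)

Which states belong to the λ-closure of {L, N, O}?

Start with {L, N, O}.
From L via λ: add A, F.
From N via λ: add D, M.
From A via λ: add I.
From M via λ: add E.
From I via λ: add C.
No new states can be added; the closed set is {A, C, D, E, F, I, L, M, N, O}.

{A, C, D, E, F, I, L, M, N, O}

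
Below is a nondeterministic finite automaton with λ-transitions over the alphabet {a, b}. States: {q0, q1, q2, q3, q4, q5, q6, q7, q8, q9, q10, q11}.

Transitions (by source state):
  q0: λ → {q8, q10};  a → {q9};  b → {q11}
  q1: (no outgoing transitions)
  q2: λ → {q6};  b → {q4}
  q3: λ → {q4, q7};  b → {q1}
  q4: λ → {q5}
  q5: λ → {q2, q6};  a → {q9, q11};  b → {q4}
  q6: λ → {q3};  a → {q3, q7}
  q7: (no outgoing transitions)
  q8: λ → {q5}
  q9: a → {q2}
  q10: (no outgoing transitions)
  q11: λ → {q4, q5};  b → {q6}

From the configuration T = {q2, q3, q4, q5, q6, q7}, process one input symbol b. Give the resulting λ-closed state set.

{q1, q2, q3, q4, q5, q6, q7}

q2 on b → {q4}.
q3 on b → {q1}.
q5 on b → {q4}.
No b-transition from q4, q6, q7.
Union after reading b: {q1, q4}.
Now take the λ-closure:
From q4 via λ: add q5.
From q5 via λ: add q2, q6.
From q6 via λ: add q3.
From q3 via λ: add q7.
No new states can be added; the closed set is {q1, q2, q3, q4, q5, q6, q7}.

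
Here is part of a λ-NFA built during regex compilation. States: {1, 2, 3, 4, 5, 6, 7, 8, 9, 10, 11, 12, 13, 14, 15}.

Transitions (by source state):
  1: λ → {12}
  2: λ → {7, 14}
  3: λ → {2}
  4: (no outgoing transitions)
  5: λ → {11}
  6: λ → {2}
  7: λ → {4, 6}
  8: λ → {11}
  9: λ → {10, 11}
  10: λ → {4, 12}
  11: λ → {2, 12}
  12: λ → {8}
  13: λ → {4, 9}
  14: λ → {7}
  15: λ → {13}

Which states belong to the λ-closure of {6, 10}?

{2, 4, 6, 7, 8, 10, 11, 12, 14}

Start with {6, 10}.
From 6 via λ: add 2.
From 10 via λ: add 4, 12.
From 2 via λ: add 7, 14.
From 12 via λ: add 8.
From 8 via λ: add 11.
No new states can be added; the closed set is {2, 4, 6, 7, 8, 10, 11, 12, 14}.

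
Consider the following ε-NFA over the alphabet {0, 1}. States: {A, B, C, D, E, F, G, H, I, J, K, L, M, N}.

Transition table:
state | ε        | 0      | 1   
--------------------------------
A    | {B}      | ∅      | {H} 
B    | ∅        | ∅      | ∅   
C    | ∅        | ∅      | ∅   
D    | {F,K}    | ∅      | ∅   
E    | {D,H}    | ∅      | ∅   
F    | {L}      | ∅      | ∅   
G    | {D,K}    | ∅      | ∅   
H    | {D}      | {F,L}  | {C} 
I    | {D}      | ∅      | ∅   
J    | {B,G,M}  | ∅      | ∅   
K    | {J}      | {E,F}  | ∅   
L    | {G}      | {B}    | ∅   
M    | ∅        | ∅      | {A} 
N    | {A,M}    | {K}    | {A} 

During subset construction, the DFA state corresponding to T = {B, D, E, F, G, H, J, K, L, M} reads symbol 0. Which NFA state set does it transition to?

H on 0 → {F, L}.
K on 0 → {E, F}.
L on 0 → {B}.
No 0-transition from B, D, E, F, G, J, M.
Union after reading 0: {B, E, F, L}.
Now take the ε-closure:
From E via ε: add D, H.
From L via ε: add G.
From D via ε: add K.
From K via ε: add J.
From J via ε: add M.
No new states can be added; the closed set is {B, D, E, F, G, H, J, K, L, M}.

{B, D, E, F, G, H, J, K, L, M}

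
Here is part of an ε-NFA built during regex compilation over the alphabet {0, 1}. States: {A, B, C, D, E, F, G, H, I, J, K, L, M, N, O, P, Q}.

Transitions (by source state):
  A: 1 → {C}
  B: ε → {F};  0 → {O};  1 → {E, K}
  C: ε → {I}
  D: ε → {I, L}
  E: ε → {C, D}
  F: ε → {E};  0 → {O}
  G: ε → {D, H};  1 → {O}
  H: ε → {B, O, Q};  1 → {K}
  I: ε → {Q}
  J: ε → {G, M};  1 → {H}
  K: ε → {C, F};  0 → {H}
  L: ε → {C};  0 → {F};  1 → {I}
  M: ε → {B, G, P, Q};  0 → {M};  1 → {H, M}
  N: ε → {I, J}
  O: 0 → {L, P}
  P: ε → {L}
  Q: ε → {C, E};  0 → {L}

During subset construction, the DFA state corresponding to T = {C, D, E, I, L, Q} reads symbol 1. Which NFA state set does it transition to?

L on 1 → {I}.
No 1-transition from C, D, E, I, Q.
Union after reading 1: {I}.
Now take the ε-closure:
From I via ε: add Q.
From Q via ε: add C, E.
From E via ε: add D.
From D via ε: add L.
No new states can be added; the closed set is {C, D, E, I, L, Q}.

{C, D, E, I, L, Q}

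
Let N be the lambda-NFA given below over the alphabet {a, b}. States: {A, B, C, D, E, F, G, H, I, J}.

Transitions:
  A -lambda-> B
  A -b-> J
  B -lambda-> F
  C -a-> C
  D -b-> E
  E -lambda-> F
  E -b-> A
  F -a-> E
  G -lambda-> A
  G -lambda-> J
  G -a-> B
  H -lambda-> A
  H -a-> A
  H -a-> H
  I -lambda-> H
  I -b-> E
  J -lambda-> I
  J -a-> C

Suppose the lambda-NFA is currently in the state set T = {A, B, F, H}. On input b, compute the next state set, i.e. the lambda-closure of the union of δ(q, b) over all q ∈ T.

A on b → {J}.
No b-transition from B, F, H.
Union after reading b: {J}.
Now take the lambda-closure:
From J via lambda: add I.
From I via lambda: add H.
From H via lambda: add A.
From A via lambda: add B.
From B via lambda: add F.
No new states can be added; the closed set is {A, B, F, H, I, J}.

{A, B, F, H, I, J}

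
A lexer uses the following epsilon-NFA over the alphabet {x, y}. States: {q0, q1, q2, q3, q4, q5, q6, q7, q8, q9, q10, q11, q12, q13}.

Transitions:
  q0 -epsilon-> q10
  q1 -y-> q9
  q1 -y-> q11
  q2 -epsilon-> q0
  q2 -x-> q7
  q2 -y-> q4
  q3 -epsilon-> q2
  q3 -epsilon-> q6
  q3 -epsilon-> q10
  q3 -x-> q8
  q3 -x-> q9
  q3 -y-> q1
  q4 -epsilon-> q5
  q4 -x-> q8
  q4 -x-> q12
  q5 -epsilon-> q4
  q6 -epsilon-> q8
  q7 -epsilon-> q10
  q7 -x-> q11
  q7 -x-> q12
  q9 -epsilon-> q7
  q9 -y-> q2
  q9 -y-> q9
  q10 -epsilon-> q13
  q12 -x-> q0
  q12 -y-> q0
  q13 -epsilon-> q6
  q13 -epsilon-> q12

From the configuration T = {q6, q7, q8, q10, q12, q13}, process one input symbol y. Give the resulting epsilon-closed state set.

{q0, q6, q8, q10, q12, q13}

q12 on y → {q0}.
No y-transition from q6, q7, q8, q10, q13.
Union after reading y: {q0}.
Now take the epsilon-closure:
From q0 via epsilon: add q10.
From q10 via epsilon: add q13.
From q13 via epsilon: add q6, q12.
From q6 via epsilon: add q8.
No new states can be added; the closed set is {q0, q6, q8, q10, q12, q13}.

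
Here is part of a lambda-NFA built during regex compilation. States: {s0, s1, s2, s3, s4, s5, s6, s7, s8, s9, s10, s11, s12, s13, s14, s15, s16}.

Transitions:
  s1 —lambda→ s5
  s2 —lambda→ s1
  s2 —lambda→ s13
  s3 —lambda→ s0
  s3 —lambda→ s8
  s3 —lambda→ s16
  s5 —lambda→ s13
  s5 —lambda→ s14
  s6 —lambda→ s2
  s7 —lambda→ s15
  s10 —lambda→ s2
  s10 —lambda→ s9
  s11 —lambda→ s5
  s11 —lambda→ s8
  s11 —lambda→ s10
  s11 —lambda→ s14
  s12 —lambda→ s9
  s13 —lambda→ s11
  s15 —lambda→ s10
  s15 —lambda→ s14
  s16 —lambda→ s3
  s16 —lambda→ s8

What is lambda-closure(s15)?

{s1, s2, s5, s8, s9, s10, s11, s13, s14, s15}

Start with {s15}.
From s15 via lambda: add s10, s14.
From s10 via lambda: add s2, s9.
From s2 via lambda: add s1, s13.
From s1 via lambda: add s5.
From s13 via lambda: add s11.
From s11 via lambda: add s8.
No new states can be added; the closed set is {s1, s2, s5, s8, s9, s10, s11, s13, s14, s15}.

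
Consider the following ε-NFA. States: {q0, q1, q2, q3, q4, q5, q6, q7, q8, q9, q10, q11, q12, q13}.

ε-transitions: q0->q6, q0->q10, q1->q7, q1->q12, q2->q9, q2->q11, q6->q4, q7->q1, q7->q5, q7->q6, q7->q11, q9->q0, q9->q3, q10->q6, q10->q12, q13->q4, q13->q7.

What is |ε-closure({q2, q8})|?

Start with {q2, q8}.
From q2 via ε: add q9, q11.
From q9 via ε: add q0, q3.
From q0 via ε: add q6, q10.
From q6 via ε: add q4.
From q10 via ε: add q12.
ε-closure = {q0, q2, q3, q4, q6, q8, q9, q10, q11, q12}, which has 10 states.

10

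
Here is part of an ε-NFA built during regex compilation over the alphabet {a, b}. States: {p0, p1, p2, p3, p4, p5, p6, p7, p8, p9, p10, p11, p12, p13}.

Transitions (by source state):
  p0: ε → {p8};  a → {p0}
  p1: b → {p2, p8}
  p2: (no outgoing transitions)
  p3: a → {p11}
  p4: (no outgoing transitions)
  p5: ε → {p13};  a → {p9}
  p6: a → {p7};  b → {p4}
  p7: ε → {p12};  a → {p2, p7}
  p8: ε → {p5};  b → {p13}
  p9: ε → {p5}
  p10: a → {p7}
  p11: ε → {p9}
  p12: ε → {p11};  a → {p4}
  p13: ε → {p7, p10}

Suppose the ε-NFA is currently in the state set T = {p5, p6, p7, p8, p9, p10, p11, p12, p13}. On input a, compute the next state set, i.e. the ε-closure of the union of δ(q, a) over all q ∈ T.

{p2, p4, p5, p7, p9, p10, p11, p12, p13}

p5 on a → {p9}.
p6 on a → {p7}.
p7 on a → {p2, p7}.
p10 on a → {p7}.
p12 on a → {p4}.
No a-transition from p8, p9, p11, p13.
Union after reading a: {p2, p4, p7, p9}.
Now take the ε-closure:
From p7 via ε: add p12.
From p9 via ε: add p5.
From p5 via ε: add p13.
From p12 via ε: add p11.
From p13 via ε: add p10.
No new states can be added; the closed set is {p2, p4, p5, p7, p9, p10, p11, p12, p13}.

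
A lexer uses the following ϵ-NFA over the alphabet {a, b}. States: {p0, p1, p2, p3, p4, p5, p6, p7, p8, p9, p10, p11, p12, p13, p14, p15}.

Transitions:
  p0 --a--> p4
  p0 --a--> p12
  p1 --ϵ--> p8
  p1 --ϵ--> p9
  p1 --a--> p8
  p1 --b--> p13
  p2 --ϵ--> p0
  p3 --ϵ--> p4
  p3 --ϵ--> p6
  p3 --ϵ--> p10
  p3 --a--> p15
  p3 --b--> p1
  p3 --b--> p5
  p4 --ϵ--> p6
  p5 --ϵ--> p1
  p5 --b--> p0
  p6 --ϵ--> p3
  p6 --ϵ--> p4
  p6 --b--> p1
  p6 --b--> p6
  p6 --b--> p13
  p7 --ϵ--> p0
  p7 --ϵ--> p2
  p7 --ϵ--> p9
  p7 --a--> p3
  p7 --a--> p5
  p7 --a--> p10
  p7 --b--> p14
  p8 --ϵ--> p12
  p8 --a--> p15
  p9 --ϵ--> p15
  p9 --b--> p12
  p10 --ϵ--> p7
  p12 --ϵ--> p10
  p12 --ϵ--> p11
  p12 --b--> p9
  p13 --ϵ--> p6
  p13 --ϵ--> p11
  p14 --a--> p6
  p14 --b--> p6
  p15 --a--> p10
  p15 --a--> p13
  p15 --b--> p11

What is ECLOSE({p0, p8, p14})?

{p0, p2, p7, p8, p9, p10, p11, p12, p14, p15}

Start with {p0, p8, p14}.
From p8 via ϵ: add p12.
From p12 via ϵ: add p10, p11.
From p10 via ϵ: add p7.
From p7 via ϵ: add p2, p9.
From p9 via ϵ: add p15.
No new states can be added; the closed set is {p0, p2, p7, p8, p9, p10, p11, p12, p14, p15}.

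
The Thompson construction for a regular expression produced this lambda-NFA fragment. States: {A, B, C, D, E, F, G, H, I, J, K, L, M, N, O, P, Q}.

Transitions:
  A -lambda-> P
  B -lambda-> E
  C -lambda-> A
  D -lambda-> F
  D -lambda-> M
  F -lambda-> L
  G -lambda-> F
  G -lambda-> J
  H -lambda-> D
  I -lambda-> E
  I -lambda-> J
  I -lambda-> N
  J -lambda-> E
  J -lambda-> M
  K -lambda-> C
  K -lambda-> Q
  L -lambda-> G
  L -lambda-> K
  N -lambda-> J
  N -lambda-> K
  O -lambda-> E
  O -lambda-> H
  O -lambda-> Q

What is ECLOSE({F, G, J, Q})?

{A, C, E, F, G, J, K, L, M, P, Q}

Start with {F, G, J, Q}.
From F via lambda: add L.
From J via lambda: add E, M.
From L via lambda: add K.
From K via lambda: add C.
From C via lambda: add A.
From A via lambda: add P.
No new states can be added; the closed set is {A, C, E, F, G, J, K, L, M, P, Q}.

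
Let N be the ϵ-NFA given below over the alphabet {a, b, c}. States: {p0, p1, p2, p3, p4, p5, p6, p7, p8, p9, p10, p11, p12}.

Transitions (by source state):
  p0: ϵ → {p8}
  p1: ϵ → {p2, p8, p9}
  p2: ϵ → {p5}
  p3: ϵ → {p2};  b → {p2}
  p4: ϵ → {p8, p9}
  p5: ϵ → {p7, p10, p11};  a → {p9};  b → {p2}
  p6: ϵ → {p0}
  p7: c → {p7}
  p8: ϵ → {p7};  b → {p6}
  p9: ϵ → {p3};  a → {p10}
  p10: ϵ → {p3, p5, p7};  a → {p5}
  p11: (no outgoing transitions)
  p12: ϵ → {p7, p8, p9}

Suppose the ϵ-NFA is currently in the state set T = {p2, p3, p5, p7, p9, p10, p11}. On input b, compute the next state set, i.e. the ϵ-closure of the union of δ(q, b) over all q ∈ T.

{p2, p3, p5, p7, p10, p11}

p3 on b → {p2}.
p5 on b → {p2}.
No b-transition from p2, p7, p9, p10, p11.
Union after reading b: {p2}.
Now take the ϵ-closure:
From p2 via ϵ: add p5.
From p5 via ϵ: add p7, p10, p11.
From p10 via ϵ: add p3.
No new states can be added; the closed set is {p2, p3, p5, p7, p10, p11}.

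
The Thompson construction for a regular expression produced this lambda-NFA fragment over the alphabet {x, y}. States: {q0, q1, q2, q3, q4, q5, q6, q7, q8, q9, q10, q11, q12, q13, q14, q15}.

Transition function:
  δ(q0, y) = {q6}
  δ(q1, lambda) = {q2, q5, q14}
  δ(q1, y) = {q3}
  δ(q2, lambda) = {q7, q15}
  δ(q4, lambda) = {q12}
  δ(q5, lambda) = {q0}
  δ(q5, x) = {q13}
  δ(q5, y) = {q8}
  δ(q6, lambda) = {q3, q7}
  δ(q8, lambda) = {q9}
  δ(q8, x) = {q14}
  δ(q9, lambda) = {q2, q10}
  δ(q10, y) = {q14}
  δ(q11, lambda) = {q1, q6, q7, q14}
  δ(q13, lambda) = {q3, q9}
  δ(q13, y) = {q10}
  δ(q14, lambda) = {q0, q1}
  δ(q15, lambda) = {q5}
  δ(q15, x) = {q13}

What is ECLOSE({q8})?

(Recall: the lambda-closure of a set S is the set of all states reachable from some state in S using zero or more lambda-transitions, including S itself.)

Start with {q8}.
From q8 via lambda: add q9.
From q9 via lambda: add q2, q10.
From q2 via lambda: add q7, q15.
From q15 via lambda: add q5.
From q5 via lambda: add q0.
No new states can be added; the closed set is {q0, q2, q5, q7, q8, q9, q10, q15}.

{q0, q2, q5, q7, q8, q9, q10, q15}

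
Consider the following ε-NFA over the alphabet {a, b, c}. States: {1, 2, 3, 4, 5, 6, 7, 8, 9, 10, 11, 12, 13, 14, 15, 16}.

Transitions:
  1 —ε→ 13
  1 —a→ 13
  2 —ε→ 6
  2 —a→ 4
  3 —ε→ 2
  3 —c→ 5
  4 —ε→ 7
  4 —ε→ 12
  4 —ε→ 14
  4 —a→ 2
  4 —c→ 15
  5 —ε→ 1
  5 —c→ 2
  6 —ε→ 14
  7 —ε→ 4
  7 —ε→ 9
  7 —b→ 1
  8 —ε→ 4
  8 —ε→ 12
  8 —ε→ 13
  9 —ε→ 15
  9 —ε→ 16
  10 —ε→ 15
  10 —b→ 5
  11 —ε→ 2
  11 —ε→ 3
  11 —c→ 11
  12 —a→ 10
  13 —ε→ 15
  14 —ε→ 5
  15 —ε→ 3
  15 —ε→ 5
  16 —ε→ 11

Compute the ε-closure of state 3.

Start with {3}.
From 3 via ε: add 2.
From 2 via ε: add 6.
From 6 via ε: add 14.
From 14 via ε: add 5.
From 5 via ε: add 1.
From 1 via ε: add 13.
From 13 via ε: add 15.
No new states can be added; the closed set is {1, 2, 3, 5, 6, 13, 14, 15}.

{1, 2, 3, 5, 6, 13, 14, 15}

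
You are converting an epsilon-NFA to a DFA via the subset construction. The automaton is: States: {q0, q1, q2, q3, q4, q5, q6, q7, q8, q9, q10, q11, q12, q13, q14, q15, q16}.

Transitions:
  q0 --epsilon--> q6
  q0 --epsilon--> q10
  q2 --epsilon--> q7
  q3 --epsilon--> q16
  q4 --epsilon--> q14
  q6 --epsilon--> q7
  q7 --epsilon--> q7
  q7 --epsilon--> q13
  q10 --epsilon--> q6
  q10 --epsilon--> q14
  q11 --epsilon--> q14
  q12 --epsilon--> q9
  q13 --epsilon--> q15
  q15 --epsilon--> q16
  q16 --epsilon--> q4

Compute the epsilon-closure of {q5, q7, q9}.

{q4, q5, q7, q9, q13, q14, q15, q16}

Start with {q5, q7, q9}.
From q7 via epsilon: add q13.
From q13 via epsilon: add q15.
From q15 via epsilon: add q16.
From q16 via epsilon: add q4.
From q4 via epsilon: add q14.
No new states can be added; the closed set is {q4, q5, q7, q9, q13, q14, q15, q16}.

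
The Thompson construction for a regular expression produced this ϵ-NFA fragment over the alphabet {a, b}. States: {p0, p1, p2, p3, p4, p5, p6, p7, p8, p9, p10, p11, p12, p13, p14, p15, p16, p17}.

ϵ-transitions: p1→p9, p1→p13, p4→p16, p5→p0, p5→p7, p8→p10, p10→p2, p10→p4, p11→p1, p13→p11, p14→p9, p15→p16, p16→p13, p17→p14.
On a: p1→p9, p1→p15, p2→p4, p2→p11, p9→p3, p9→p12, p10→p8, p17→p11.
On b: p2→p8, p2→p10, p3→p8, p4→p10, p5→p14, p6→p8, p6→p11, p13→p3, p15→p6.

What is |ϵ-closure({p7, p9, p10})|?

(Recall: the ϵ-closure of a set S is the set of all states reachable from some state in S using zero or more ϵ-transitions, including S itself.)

9

Start with {p7, p9, p10}.
From p10 via ϵ: add p2, p4.
From p4 via ϵ: add p16.
From p16 via ϵ: add p13.
From p13 via ϵ: add p11.
From p11 via ϵ: add p1.
ϵ-closure = {p1, p2, p4, p7, p9, p10, p11, p13, p16}, which has 9 states.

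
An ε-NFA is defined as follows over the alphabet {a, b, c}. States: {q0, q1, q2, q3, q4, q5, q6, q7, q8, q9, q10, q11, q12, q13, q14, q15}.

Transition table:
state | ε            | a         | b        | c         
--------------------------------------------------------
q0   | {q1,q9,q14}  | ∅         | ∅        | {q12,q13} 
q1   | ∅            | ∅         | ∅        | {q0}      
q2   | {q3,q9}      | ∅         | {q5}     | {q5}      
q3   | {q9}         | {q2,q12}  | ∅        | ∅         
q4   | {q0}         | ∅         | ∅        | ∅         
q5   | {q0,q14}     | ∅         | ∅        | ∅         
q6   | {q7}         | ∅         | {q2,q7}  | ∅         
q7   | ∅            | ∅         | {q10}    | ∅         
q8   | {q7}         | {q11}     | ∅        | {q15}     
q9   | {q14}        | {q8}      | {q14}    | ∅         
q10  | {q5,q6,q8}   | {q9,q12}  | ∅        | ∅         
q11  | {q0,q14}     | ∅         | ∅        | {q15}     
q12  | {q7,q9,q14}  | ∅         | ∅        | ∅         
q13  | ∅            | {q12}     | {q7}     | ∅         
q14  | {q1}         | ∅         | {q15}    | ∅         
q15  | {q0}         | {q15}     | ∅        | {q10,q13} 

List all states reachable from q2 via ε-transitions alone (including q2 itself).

{q1, q2, q3, q9, q14}

Start with {q2}.
From q2 via ε: add q3, q9.
From q9 via ε: add q14.
From q14 via ε: add q1.
No new states can be added; the closed set is {q1, q2, q3, q9, q14}.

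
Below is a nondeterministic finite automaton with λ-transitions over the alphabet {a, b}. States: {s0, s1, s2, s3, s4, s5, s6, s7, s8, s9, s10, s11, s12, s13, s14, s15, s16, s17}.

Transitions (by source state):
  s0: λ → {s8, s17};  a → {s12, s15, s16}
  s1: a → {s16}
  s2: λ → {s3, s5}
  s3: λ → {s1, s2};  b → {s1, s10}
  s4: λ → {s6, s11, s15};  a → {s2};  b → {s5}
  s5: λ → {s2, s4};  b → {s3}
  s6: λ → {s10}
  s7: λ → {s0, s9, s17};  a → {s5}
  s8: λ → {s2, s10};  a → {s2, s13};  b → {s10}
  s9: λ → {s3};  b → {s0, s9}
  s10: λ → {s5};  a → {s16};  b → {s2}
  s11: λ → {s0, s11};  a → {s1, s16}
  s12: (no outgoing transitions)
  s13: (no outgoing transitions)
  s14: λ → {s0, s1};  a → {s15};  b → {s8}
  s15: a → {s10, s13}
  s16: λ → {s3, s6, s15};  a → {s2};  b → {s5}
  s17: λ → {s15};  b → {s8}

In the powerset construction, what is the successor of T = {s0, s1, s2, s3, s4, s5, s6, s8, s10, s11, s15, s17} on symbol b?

s3 on b → {s1, s10}.
s4 on b → {s5}.
s5 on b → {s3}.
s8 on b → {s10}.
s10 on b → {s2}.
s17 on b → {s8}.
No b-transition from s0, s1, s2, s6, s11, s15.
Union after reading b: {s1, s2, s3, s5, s8, s10}.
Now take the λ-closure:
From s5 via λ: add s4.
From s4 via λ: add s6, s11, s15.
From s11 via λ: add s0.
From s0 via λ: add s17.
No new states can be added; the closed set is {s0, s1, s2, s3, s4, s5, s6, s8, s10, s11, s15, s17}.

{s0, s1, s2, s3, s4, s5, s6, s8, s10, s11, s15, s17}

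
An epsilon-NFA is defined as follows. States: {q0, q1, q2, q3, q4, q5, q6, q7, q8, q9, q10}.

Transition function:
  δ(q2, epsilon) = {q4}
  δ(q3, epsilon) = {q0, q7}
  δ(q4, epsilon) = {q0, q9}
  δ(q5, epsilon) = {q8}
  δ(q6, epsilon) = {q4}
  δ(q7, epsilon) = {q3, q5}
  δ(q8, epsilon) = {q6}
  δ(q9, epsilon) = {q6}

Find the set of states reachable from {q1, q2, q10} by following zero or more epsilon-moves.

{q0, q1, q2, q4, q6, q9, q10}

Start with {q1, q2, q10}.
From q2 via epsilon: add q4.
From q4 via epsilon: add q0, q9.
From q9 via epsilon: add q6.
No new states can be added; the closed set is {q0, q1, q2, q4, q6, q9, q10}.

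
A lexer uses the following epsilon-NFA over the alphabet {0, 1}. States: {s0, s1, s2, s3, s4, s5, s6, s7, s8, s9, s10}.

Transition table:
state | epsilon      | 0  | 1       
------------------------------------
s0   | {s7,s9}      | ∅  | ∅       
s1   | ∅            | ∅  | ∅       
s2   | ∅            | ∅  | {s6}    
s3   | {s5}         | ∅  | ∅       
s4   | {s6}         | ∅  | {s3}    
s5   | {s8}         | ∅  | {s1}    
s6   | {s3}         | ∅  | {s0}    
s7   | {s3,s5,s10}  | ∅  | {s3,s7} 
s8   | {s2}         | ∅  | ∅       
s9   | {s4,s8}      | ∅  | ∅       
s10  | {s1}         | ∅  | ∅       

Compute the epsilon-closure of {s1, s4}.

{s1, s2, s3, s4, s5, s6, s8}

Start with {s1, s4}.
From s4 via epsilon: add s6.
From s6 via epsilon: add s3.
From s3 via epsilon: add s5.
From s5 via epsilon: add s8.
From s8 via epsilon: add s2.
No new states can be added; the closed set is {s1, s2, s3, s4, s5, s6, s8}.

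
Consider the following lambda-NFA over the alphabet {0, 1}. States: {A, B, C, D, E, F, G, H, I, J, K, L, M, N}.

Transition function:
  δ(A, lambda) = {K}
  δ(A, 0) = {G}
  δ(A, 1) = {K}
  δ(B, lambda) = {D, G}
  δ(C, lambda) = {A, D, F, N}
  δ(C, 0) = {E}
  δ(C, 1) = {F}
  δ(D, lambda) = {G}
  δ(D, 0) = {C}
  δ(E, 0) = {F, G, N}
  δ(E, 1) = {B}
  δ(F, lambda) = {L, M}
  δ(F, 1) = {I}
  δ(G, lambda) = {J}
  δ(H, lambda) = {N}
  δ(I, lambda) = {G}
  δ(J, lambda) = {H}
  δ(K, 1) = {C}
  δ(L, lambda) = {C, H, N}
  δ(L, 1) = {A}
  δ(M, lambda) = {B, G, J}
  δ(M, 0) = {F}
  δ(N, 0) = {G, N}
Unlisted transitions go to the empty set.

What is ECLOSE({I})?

{G, H, I, J, N}

Start with {I}.
From I via lambda: add G.
From G via lambda: add J.
From J via lambda: add H.
From H via lambda: add N.
No new states can be added; the closed set is {G, H, I, J, N}.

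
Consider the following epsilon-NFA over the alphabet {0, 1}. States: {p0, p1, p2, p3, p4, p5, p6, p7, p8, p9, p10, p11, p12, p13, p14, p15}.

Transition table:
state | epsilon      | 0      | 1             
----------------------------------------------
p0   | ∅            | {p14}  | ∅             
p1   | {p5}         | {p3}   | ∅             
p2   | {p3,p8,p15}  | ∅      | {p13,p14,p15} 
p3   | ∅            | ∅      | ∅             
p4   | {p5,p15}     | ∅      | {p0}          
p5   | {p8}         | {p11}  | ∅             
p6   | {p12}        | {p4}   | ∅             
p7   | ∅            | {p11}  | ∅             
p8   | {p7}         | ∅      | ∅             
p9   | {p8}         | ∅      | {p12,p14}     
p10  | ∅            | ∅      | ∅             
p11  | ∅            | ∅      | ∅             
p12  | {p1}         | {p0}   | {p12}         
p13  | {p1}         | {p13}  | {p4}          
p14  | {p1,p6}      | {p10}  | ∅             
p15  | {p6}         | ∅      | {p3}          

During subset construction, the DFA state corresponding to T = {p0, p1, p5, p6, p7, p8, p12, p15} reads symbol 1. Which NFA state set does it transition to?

p12 on 1 → {p12}.
p15 on 1 → {p3}.
No 1-transition from p0, p1, p5, p6, p7, p8.
Union after reading 1: {p3, p12}.
Now take the epsilon-closure:
From p12 via epsilon: add p1.
From p1 via epsilon: add p5.
From p5 via epsilon: add p8.
From p8 via epsilon: add p7.
No new states can be added; the closed set is {p1, p3, p5, p7, p8, p12}.

{p1, p3, p5, p7, p8, p12}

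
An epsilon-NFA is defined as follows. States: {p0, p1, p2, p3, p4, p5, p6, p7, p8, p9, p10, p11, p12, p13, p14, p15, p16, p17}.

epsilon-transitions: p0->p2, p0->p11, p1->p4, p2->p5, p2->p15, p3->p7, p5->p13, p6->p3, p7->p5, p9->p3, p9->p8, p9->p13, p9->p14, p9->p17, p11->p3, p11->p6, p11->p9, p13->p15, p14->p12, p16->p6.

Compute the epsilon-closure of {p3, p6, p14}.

{p3, p5, p6, p7, p12, p13, p14, p15}

Start with {p3, p6, p14}.
From p3 via epsilon: add p7.
From p14 via epsilon: add p12.
From p7 via epsilon: add p5.
From p5 via epsilon: add p13.
From p13 via epsilon: add p15.
No new states can be added; the closed set is {p3, p5, p6, p7, p12, p13, p14, p15}.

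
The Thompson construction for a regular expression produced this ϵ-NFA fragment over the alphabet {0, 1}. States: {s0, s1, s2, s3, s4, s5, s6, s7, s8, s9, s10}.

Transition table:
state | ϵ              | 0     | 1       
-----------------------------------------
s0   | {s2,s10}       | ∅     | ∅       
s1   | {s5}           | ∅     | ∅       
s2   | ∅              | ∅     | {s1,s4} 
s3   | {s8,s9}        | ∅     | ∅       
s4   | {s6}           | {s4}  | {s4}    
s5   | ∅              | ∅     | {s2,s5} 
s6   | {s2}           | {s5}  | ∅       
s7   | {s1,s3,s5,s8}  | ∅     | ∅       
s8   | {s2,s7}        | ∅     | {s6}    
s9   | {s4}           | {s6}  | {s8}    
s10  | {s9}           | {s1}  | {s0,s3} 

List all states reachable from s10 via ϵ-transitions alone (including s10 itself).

Start with {s10}.
From s10 via ϵ: add s9.
From s9 via ϵ: add s4.
From s4 via ϵ: add s6.
From s6 via ϵ: add s2.
No new states can be added; the closed set is {s2, s4, s6, s9, s10}.

{s2, s4, s6, s9, s10}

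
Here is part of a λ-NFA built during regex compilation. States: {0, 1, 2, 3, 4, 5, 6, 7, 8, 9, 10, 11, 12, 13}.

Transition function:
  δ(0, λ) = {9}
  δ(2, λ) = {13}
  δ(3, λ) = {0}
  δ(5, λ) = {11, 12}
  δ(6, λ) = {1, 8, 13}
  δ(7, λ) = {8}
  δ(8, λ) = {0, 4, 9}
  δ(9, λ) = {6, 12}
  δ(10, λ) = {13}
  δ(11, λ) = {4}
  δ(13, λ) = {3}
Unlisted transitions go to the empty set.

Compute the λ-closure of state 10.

Start with {10}.
From 10 via λ: add 13.
From 13 via λ: add 3.
From 3 via λ: add 0.
From 0 via λ: add 9.
From 9 via λ: add 6, 12.
From 6 via λ: add 1, 8.
From 8 via λ: add 4.
No new states can be added; the closed set is {0, 1, 3, 4, 6, 8, 9, 10, 12, 13}.

{0, 1, 3, 4, 6, 8, 9, 10, 12, 13}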